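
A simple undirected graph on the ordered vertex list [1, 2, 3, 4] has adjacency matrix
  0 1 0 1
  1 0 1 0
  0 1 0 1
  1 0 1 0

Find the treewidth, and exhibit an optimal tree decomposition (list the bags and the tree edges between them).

Each bag holds 3 vertices, so the decomposition has width 2, which upper-bounds the treewidth. For the lower bound, G contains the cycle 4–1–2–3–4, so G is not a forest; only forests have treewidth ≤ 1, hence tw(G) ≥ 2. Combining the bounds, tw(G) = 2.

Treewidth 2.
One such decomposition:
Bags: B1 = {1, 2, 4}  B2 = {2, 3, 4}
Tree: B1–B2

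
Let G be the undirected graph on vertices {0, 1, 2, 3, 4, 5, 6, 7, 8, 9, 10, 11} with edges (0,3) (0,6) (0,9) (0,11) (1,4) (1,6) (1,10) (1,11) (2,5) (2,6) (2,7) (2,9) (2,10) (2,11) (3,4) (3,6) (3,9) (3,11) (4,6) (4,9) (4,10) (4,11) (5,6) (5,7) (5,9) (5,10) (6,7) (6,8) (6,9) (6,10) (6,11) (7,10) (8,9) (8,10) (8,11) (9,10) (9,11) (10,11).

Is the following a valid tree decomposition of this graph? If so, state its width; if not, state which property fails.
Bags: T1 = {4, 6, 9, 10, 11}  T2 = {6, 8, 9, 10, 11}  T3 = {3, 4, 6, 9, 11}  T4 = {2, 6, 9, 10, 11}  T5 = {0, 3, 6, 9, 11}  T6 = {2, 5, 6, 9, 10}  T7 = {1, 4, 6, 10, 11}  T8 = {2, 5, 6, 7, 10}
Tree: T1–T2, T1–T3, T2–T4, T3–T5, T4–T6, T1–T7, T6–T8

Every vertex of G appears in some bag (union = {0, 1, 2, 3, 4, 5, 6, 7, 8, 9, 10, 11}); every edge is covered by a bag; and for each vertex v the set of bags containing v is connected in the bag tree. The decomposition is therefore valid. The largest bag has 5 vertices, so the width is 4.

Yes; width 4.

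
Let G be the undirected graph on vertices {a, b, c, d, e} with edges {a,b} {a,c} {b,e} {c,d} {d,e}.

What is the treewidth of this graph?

A width-2 tree decomposition is:
Bags: B1 = {a, c, d}  B2 = {a, b, d}  B3 = {b, d, e}
Tree: B1–B2, B2–B3
Each bag holds 3 vertices, so the decomposition has width 2, which upper-bounds the treewidth. Since d–c–a–b–e–d is a cycle in G, G is not acyclic. Forests are exactly the graphs of treewidth ≤ 1, so tw(G) ≥ 2. Combining the bounds, tw(G) = 2.

2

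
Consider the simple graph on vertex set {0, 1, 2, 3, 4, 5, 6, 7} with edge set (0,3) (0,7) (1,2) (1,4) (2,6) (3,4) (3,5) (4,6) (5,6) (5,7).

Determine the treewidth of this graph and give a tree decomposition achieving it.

Treewidth 2.
One such decomposition:
Bags: B1 = {1, 2, 4}  B2 = {2, 4, 6}  B3 = {3, 4, 6}  B4 = {3, 5, 6}  B5 = {0, 3, 5}  B6 = {0, 5, 7}
Tree: B1–B2, B2–B3, B3–B4, B4–B5, B5–B6

Every bag has size at most 3, so the width is 3 − 1 = 2 and tw(G) ≤ 2. The edges 1–2–6–4–1 form a cycle, so G is not a tree and its treewidth is at least 2. Therefore the treewidth is 2.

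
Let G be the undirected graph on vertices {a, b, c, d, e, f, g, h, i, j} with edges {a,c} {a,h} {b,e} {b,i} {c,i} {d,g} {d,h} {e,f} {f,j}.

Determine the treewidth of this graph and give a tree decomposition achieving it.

Treewidth 1.
One such decomposition:
Bags: B1 = {d, g}  B2 = {d, h}  B3 = {a, h}  B4 = {a, c}  B5 = {c, i}  B6 = {b, i}  B7 = {b, e}  B8 = {e, f}  B9 = {f, j}
Tree: B1–B2, B2–B3, B3–B4, B4–B5, B5–B6, B6–B7, B7–B8, B8–B9

Each bag holds 2 vertices, so the decomposition has width 1, which upper-bounds the treewidth. Since G has at least one edge (e.g. g–d), it is not an edgeless graph, so tw(G) ≥ 1. The upper and lower bounds meet at 1, so that is the treewidth.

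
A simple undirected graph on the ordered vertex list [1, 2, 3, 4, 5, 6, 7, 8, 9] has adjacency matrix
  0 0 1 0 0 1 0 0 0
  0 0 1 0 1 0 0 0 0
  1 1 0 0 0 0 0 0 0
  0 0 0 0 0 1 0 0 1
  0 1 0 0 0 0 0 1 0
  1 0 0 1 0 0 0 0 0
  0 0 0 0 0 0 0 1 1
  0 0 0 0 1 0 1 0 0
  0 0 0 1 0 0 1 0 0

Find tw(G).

A width-2 tree decomposition is:
Bags: B1 = {1, 3, 6}  B2 = {2, 3, 6}  B3 = {2, 5, 6}  B4 = {5, 6, 8}  B5 = {6, 7, 8}  B6 = {6, 7, 9}  B7 = {4, 6, 9}
Tree: B1–B2, B2–B3, B3–B4, B4–B5, B5–B6, B6–B7
The largest bag has 3 vertices, giving width 2; this decomposition certifies tw(G) ≤ 2. Since 6–1–3–2–5–8–7–9–4–6 is a cycle in G, G is not acyclic. Forests are exactly the graphs of treewidth ≤ 1, so tw(G) ≥ 2. Combining the bounds, tw(G) = 2.

2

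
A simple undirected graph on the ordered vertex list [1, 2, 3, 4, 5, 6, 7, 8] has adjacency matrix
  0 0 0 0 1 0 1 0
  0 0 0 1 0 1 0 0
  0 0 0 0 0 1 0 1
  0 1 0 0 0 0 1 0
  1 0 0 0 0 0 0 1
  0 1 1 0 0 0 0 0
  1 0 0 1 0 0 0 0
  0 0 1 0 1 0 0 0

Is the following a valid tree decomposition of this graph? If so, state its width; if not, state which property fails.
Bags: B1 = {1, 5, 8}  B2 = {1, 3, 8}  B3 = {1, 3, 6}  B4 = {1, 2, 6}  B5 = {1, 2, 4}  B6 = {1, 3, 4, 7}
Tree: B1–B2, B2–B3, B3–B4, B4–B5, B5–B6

No — bags containing vertex 3 are not connected in the tree.

A tree decomposition must satisfy three properties: every vertex lies in some bag; for every edge, both endpoints lie together in some bag; and for every vertex, the bags containing it form a connected subtree. Here bags containing vertex 3 are not connected in the tree, so the decomposition is invalid.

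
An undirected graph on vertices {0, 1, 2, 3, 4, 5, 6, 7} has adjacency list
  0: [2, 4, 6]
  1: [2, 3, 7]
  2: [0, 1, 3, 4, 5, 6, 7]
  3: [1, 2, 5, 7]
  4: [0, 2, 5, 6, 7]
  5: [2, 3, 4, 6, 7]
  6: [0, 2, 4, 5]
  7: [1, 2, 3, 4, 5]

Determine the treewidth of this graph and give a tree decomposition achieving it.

Treewidth 3.
One optimal decomposition is:
Bags: B1 = {2, 4, 5, 7}  B2 = {2, 4, 5, 6}  B3 = {0, 2, 4, 6}  B4 = {2, 3, 5, 7}  B5 = {1, 2, 3, 7}
Tree: B1–B2, B2–B3, B1–B4, B4–B5

Every bag has size at most 4, so the width is 4 − 1 = 3 and tw(G) ≤ 3. On the other hand G contains the 4-clique {1, 2, 3, 7}. A clique must lie in a single bag of any decomposition, so no decomposition can have width below 3. Combining the bounds, tw(G) = 3.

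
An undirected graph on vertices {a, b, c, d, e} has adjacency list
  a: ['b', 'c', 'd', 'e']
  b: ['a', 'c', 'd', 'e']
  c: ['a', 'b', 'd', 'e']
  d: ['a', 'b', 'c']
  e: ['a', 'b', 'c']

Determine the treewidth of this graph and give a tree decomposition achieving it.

Every bag has size at most 4, so the width is 4 − 1 = 3 and tw(G) ≤ 3. For the lower bound, the 4 vertices {a, b, c, d} are pairwise adjacent, and any tree decomposition puts a clique entirely inside one bag — forcing width ≥ 3. Therefore the treewidth is 3.

Treewidth 3.
One optimal decomposition is:
Bags: B1 = {a, b, c, d}  B2 = {a, b, c, e}
Tree: B1–B2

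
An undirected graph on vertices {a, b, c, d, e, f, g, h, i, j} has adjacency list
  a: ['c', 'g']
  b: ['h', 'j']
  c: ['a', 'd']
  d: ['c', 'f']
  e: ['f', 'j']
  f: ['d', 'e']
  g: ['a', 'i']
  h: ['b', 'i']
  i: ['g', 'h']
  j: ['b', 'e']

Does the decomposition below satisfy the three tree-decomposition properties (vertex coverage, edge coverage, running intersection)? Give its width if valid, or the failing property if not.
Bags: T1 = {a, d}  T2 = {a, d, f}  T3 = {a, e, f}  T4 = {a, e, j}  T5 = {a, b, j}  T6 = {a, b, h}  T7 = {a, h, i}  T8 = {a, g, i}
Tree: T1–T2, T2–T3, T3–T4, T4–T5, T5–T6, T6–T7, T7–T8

No — vertex c appears in no bag.

A tree decomposition must satisfy three properties: every vertex lies in some bag; for every edge, both endpoints lie together in some bag; and for every vertex, the bags containing it form a connected subtree. Here vertex c appears in no bag, so the decomposition is invalid.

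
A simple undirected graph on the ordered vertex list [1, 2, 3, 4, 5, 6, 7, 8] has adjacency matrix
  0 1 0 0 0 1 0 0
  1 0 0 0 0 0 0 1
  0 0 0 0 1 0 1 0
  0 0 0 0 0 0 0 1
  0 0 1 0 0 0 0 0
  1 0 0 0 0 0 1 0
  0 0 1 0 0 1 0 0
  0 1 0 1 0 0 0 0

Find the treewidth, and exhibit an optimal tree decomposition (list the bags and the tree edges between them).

Each bag holds 2 vertices, so the decomposition has width 1, which upper-bounds the treewidth. Any graph with an edge has treewidth ≥ 1, and G has the edge 4–8. Therefore the treewidth is 1.

Treewidth 1.
One optimal decomposition is:
Bags: B1 = {4, 8}  B2 = {2, 8}  B3 = {1, 2}  B4 = {1, 6}  B5 = {6, 7}  B6 = {3, 7}  B7 = {3, 5}
Tree: B1–B2, B2–B3, B3–B4, B4–B5, B5–B6, B6–B7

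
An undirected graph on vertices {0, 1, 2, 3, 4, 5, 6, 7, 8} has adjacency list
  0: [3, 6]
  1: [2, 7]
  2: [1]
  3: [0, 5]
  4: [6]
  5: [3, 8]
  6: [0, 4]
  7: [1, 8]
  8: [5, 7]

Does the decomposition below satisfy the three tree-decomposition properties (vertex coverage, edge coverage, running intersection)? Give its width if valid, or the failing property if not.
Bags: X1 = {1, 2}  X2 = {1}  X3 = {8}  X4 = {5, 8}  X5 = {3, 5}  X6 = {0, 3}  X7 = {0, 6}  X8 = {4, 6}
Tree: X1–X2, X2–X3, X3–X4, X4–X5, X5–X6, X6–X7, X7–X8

A tree decomposition must satisfy three properties: every vertex lies in some bag; for every edge, both endpoints lie together in some bag; and for every vertex, the bags containing it form a connected subtree. Here vertex 7 appears in no bag, so the decomposition is invalid.

No — vertex 7 appears in no bag.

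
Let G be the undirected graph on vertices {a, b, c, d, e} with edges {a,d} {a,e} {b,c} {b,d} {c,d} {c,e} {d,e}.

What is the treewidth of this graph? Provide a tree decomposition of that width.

Every bag has size at most 3, so the width is 3 − 1 = 2 and tw(G) ≤ 2. For the lower bound, the 3 vertices {c, d, e} are pairwise adjacent, and any tree decomposition puts a clique entirely inside one bag — forcing width ≥ 2. The upper and lower bounds meet at 2, so that is the treewidth.

Treewidth 2.
One optimal decomposition is:
Bags: B1 = {a, d, e}  B2 = {c, d, e}  B3 = {b, c, d}
Tree: B1–B2, B2–B3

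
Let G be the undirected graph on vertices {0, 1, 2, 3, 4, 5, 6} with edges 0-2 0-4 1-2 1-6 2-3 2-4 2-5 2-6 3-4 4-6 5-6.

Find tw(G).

2

A width-2 tree decomposition is:
Bags: B1 = {0, 2, 4}  B2 = {2, 4, 6}  B3 = {1, 2, 6}  B4 = {2, 3, 4}  B5 = {2, 5, 6}
Tree: B1–B2, B2–B3, B1–B4, B3–B5
Each bag holds 3 vertices, so the decomposition has width 2, which upper-bounds the treewidth. For the lower bound, the 3 vertices {1, 2, 6} are pairwise adjacent, and any tree decomposition puts a clique entirely inside one bag — forcing width ≥ 2. The upper and lower bounds meet at 2, so that is the treewidth.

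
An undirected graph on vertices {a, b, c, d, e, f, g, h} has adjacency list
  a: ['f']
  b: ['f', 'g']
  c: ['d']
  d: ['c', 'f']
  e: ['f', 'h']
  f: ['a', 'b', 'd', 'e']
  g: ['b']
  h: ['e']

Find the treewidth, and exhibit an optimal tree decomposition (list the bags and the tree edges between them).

Treewidth 1.
One such decomposition:
Bags: B1 = {d, f}  B2 = {b, f}  B3 = {c, d}  B4 = {e, f}  B5 = {e, h}  B6 = {b, g}  B7 = {a, f}
Tree: B1–B2, B1–B3, B1–B4, B4–B5, B2–B6, B4–B7

Each bag holds 2 vertices, so the decomposition has width 1, which upper-bounds the treewidth. G has an edge, so its treewidth is at least 1. Hence tw(G) = 1 exactly.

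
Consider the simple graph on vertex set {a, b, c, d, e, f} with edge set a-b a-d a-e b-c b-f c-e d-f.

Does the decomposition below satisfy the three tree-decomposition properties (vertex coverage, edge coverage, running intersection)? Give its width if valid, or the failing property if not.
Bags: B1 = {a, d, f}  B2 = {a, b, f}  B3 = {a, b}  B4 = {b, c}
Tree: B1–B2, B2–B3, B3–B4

No — vertex e appears in no bag.

A tree decomposition must satisfy three properties: every vertex lies in some bag; for every edge, both endpoints lie together in some bag; and for every vertex, the bags containing it form a connected subtree. Here vertex e appears in no bag, so the decomposition is invalid.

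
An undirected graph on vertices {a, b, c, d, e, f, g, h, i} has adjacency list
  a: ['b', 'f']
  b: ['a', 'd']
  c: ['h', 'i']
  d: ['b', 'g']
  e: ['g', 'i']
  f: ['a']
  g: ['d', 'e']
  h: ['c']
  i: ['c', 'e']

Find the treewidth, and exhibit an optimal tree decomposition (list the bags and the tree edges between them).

Each bag holds 2 vertices, so the decomposition has width 1, which upper-bounds the treewidth. Any graph with an edge has treewidth ≥ 1, and G has the edge f–a. Therefore the treewidth is 1.

Treewidth 1.
Bags: B1 = {a, f}  B2 = {a, b}  B3 = {b, d}  B4 = {d, g}  B5 = {e, g}  B6 = {e, i}  B7 = {c, i}  B8 = {c, h}
Tree: B1–B2, B2–B3, B3–B4, B4–B5, B5–B6, B6–B7, B7–B8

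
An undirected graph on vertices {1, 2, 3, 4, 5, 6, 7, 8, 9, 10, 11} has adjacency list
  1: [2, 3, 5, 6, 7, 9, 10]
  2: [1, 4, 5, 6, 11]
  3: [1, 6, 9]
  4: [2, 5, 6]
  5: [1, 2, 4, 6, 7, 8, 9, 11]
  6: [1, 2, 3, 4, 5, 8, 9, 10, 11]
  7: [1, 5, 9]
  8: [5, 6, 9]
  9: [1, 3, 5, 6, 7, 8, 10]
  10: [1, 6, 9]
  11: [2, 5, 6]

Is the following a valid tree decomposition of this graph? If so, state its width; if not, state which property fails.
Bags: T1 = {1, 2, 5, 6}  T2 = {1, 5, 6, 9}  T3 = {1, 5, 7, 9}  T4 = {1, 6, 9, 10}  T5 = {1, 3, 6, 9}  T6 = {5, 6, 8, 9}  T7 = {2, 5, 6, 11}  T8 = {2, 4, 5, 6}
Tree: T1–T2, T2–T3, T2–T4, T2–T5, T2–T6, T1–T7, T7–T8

Checking the three conditions: (i) the bags cover all of {1, 2, 3, 4, 5, 6, 7, 8, 9, 10, 11}; (ii) for each edge, some bag contains both endpoints; (iii) the bags containing any fixed vertex form a subtree. All hold, so the decomposition is valid with width 4 − 1 = 3.

Yes; width 3.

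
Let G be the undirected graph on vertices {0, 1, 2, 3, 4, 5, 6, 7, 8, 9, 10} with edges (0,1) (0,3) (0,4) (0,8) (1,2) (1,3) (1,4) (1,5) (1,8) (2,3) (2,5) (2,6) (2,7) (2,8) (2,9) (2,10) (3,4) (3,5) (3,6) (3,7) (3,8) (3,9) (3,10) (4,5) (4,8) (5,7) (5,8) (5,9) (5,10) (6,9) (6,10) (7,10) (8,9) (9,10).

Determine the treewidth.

4

A width-4 tree decomposition is:
Bags: B1 = {0, 1, 3, 4, 8}  B2 = {1, 3, 4, 5, 8}  B3 = {1, 2, 3, 5, 8}  B4 = {2, 3, 5, 8, 9}  B5 = {2, 3, 5, 9, 10}  B6 = {2, 3, 6, 9, 10}  B7 = {2, 3, 5, 7, 10}
Tree: B1–B2, B2–B3, B3–B4, B4–B5, B5–B6, B5–B7
The largest bag has 5 vertices, giving width 4; this decomposition certifies tw(G) ≤ 4. Conversely, {0, 1, 3, 4, 8} is a clique of size 5, and the vertices of any clique must share a bag in every tree decomposition; so some bag has ≥ 5 vertices and tw(G) ≥ 4. Therefore the treewidth is 4.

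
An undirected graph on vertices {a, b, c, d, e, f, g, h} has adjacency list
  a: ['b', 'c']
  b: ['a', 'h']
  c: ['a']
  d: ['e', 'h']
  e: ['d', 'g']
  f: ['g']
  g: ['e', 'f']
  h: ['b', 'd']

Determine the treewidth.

A width-1 tree decomposition is:
Bags: B1 = {f, g}  B2 = {e, g}  B3 = {d, e}  B4 = {d, h}  B5 = {b, h}  B6 = {a, b}  B7 = {a, c}
Tree: B1–B2, B2–B3, B3–B4, B4–B5, B5–B6, B6–B7
Each bag holds 2 vertices, so the decomposition has width 1, which upper-bounds the treewidth. Since G has at least one edge (e.g. f–g), it is not an edgeless graph, so tw(G) ≥ 1. Hence tw(G) = 1 exactly.

1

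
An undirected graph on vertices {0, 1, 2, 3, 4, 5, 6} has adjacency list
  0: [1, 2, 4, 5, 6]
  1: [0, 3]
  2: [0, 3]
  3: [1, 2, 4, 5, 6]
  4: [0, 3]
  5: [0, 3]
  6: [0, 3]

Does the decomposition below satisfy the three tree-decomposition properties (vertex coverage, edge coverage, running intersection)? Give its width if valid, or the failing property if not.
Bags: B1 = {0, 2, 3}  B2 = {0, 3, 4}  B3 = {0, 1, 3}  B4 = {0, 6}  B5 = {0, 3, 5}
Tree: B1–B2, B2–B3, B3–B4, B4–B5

No — edge (3,6) lies in no bag.

A tree decomposition must satisfy three properties: every vertex lies in some bag; for every edge, both endpoints lie together in some bag; and for every vertex, the bags containing it form a connected subtree. Here edge (3,6) lies in no bag, so the decomposition is invalid.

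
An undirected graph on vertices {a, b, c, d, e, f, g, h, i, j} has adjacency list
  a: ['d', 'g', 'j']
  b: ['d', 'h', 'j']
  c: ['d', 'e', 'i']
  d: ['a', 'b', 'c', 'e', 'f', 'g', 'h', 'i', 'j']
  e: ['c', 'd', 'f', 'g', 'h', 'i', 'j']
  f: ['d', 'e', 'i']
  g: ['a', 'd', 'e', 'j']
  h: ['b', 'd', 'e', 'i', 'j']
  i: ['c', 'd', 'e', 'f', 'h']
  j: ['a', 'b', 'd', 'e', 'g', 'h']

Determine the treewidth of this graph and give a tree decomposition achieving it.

Treewidth 3.
One such decomposition:
Bags: B1 = {d, e, h, i}  B2 = {d, e, h, j}  B3 = {d, e, g, j}  B4 = {b, d, h, j}  B5 = {a, d, g, j}  B6 = {d, e, f, i}  B7 = {c, d, e, i}
Tree: B1–B2, B2–B3, B2–B4, B3–B5, B1–B6, B1–B7

The largest bag has 4 vertices, giving width 3; this decomposition certifies tw(G) ≤ 3. Conversely, {d, e, g, j} is a clique of size 4, and the vertices of any clique must share a bag in every tree decomposition; so some bag has ≥ 4 vertices and tw(G) ≥ 3. Therefore the treewidth is 3.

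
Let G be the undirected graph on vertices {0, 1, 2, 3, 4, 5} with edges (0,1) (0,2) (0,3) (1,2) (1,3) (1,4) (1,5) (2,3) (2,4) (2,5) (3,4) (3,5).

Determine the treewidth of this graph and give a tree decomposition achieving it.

Treewidth 3.
One optimal decomposition is:
Bags: B1 = {0, 1, 2, 3}  B2 = {1, 2, 3, 5}  B3 = {1, 2, 3, 4}
Tree: B1–B2, B1–B3

Every bag has size at most 4, so the width is 4 − 1 = 3 and tw(G) ≤ 3. On the other hand G contains the 4-clique {0, 1, 2, 3}. A clique must lie in a single bag of any decomposition, so no decomposition can have width below 3. Hence tw(G) = 3 exactly.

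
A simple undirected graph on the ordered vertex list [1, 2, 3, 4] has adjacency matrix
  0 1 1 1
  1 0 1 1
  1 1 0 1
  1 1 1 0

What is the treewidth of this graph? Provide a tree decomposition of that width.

Treewidth 3.
One such decomposition:
Bags: B1 = {1, 2, 3, 4}
Tree: (single bag)

With just one bag of size 4, the width is 4 − 1 = 3, so tw(G) ≤ 3. Conversely, {1, 2, 3, 4} is a clique of size 4, and the vertices of any clique must share a bag in every tree decomposition; so some bag has ≥ 4 vertices and tw(G) ≥ 3. Hence tw(G) = 3 exactly.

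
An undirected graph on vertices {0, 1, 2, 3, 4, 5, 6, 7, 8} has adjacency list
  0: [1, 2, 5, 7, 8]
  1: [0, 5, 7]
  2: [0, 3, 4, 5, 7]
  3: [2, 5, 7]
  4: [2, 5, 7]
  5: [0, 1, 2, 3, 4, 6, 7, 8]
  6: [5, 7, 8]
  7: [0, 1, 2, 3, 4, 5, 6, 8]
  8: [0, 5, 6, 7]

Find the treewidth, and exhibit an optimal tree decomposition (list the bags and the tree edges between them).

Each bag holds 4 vertices, so the decomposition has width 3, which upper-bounds the treewidth. Conversely, {0, 5, 7, 8} is a clique of size 4, and the vertices of any clique must share a bag in every tree decomposition; so some bag has ≥ 4 vertices and tw(G) ≥ 3. Therefore the treewidth is 3.

Treewidth 3.
One optimal decomposition is:
Bags: B1 = {0, 5, 7, 8}  B2 = {0, 2, 5, 7}  B3 = {2, 3, 5, 7}  B4 = {5, 6, 7, 8}  B5 = {0, 1, 5, 7}  B6 = {2, 4, 5, 7}
Tree: B1–B2, B2–B3, B1–B4, B1–B5, B3–B6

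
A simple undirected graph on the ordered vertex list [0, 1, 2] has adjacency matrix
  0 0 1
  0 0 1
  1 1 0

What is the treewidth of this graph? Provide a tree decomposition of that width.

Every bag has size at most 2, so the width is 2 − 1 = 1 and tw(G) ≤ 1. G has an edge, so its treewidth is at least 1. The upper and lower bounds meet at 1, so that is the treewidth.

Treewidth 1.
Bags: B1 = {0, 2}  B2 = {1, 2}
Tree: B1–B2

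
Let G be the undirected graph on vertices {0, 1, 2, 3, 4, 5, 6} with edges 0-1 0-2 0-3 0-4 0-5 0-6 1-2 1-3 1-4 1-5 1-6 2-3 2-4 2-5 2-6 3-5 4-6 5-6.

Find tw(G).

A width-4 tree decomposition is:
Bags: B1 = {0, 1, 2, 4, 6}  B2 = {0, 1, 2, 5, 6}  B3 = {0, 1, 2, 3, 5}
Tree: B1–B2, B2–B3
The largest bag has 5 vertices, giving width 4; this decomposition certifies tw(G) ≤ 4. On the other hand G contains the 5-clique {0, 1, 2, 4, 6}. A clique must lie in a single bag of any decomposition, so no decomposition can have width below 4. Therefore the treewidth is 4.

4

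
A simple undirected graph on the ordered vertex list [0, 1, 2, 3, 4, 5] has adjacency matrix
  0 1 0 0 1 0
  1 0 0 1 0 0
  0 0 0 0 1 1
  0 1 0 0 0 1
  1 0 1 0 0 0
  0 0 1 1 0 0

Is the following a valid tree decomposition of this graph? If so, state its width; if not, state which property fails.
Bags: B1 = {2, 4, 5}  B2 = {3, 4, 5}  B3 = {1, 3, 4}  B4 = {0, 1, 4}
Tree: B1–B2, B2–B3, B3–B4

Yes; width 2.

Vertex coverage: the bags together contain {0, 1, 2, 3, 4, 5}, the full vertex set. Edge coverage: each edge of G has both endpoints in at least one bag. Running intersection: for every vertex, the bags containing it form a connected subtree. All three properties hold, so this is a valid tree decomposition of width max|bag| − 1 = 2, and hence tw(G) ≤ 2.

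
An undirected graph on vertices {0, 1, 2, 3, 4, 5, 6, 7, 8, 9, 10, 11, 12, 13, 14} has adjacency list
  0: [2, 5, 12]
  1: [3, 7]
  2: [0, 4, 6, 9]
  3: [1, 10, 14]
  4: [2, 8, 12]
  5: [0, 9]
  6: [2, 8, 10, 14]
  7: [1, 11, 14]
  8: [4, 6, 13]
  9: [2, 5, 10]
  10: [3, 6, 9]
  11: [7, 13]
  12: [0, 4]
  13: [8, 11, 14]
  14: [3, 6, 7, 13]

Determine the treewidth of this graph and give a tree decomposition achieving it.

The largest bag has 4 vertices, giving width 3; this decomposition certifies tw(G) ≤ 3. For the lower bound: the 4 vertex sets {1,7,11}, {13}, {14}, {3,6,8,10} are disjoint, each induces a connected subgraph, and every pair is joined by at least one edge of G. Contracting each set to a single vertex therefore yields K_{4} as a minor, and since treewidth is minor-monotone, tw(G) ≥ tw(K_{4}) = 3. Therefore the treewidth is 3.

Treewidth 3.
One optimal decomposition is:
Bags: B1 = {1, 7, 11, 13}  B2 = {1, 7, 13, 14}  B3 = {1, 3, 13, 14}  B4 = {3, 8, 13, 14}  B5 = {3, 6, 8, 14}  B6 = {3, 6, 8, 10}  B7 = {4, 6, 8, 10}  B8 = {2, 4, 6, 10}  B9 = {2, 4, 9, 10}  B10 = {2, 4, 9, 12}  B11 = {0, 2, 9, 12}  B12 = {0, 5, 9, 12}
Tree: B1–B2, B2–B3, B3–B4, B4–B5, B5–B6, B6–B7, B7–B8, B8–B9, B9–B10, B10–B11, B11–B12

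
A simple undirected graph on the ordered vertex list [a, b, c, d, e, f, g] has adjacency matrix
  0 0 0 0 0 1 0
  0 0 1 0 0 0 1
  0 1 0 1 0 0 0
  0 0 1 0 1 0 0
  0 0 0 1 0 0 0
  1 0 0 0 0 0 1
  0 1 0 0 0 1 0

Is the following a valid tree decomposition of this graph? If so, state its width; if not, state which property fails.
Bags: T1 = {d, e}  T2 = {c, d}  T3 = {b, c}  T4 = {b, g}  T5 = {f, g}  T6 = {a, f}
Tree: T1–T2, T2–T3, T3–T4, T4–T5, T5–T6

Checking the three conditions: (i) the bags cover all of {a, b, c, d, e, f, g}; (ii) for each edge, some bag contains both endpoints; (iii) the bags containing any fixed vertex form a subtree. All hold, so the decomposition is valid with width 2 − 1 = 1.

Yes; width 1.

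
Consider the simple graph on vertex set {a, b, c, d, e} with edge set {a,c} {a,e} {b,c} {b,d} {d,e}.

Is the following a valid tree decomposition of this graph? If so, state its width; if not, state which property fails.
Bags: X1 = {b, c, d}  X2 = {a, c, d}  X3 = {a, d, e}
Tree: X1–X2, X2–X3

Vertex coverage: the bags together contain {a, b, c, d, e}, the full vertex set. Edge coverage: each edge of G has both endpoints in at least one bag. Running intersection: for every vertex, the bags containing it form a connected subtree. All three properties hold, so this is a valid tree decomposition of width max|bag| − 1 = 2, and hence tw(G) ≤ 2.

Yes; width 2.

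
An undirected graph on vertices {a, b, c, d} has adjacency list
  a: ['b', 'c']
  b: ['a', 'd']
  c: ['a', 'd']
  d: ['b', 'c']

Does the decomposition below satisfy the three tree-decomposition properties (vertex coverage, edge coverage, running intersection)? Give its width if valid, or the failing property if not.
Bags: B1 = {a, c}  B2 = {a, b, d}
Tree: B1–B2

A tree decomposition must satisfy three properties: every vertex lies in some bag; for every edge, both endpoints lie together in some bag; and for every vertex, the bags containing it form a connected subtree. Here edge (d,c) lies in no bag, so the decomposition is invalid.

No — edge (d,c) lies in no bag.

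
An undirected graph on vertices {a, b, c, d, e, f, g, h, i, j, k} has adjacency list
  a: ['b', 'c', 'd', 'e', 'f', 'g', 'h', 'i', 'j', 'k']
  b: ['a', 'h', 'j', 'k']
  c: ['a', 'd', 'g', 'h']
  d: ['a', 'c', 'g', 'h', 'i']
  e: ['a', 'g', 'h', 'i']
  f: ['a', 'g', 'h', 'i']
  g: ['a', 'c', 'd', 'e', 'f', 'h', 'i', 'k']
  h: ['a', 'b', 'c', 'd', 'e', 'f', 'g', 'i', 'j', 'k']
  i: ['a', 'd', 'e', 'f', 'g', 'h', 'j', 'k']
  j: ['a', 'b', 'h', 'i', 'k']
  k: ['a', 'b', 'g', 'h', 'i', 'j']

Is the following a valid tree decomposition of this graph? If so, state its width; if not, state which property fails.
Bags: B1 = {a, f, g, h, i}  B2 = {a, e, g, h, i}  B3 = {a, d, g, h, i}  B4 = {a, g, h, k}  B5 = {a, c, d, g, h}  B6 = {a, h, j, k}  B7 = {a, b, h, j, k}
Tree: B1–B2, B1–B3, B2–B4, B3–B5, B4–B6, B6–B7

A tree decomposition must satisfy three properties: every vertex lies in some bag; for every edge, both endpoints lie together in some bag; and for every vertex, the bags containing it form a connected subtree. Here edge (i,k) lies in no bag, so the decomposition is invalid.

No — edge (i,k) lies in no bag.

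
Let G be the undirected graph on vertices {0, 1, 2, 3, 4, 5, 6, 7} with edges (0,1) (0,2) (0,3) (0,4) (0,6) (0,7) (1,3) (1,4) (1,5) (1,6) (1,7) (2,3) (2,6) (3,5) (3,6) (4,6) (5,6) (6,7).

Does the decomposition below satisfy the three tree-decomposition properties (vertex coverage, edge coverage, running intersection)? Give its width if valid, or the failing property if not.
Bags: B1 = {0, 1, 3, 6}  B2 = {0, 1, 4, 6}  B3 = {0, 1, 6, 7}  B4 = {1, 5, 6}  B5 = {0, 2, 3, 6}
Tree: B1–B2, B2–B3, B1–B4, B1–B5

A tree decomposition must satisfy three properties: every vertex lies in some bag; for every edge, both endpoints lie together in some bag; and for every vertex, the bags containing it form a connected subtree. Here edge (3,5) lies in no bag, so the decomposition is invalid.

No — edge (3,5) lies in no bag.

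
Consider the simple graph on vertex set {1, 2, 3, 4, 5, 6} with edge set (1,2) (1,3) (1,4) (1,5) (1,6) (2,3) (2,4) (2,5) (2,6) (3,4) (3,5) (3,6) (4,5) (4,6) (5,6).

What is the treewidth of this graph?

5

A width-5 tree decomposition is:
Bags: B1 = {1, 2, 3, 4, 5, 6}
Tree: (single bag)
With just one bag of size 6, the width is 6 − 1 = 5, so tw(G) ≤ 5. On the other hand G contains the 6-clique {1, 2, 3, 4, 5, 6}. A clique must lie in a single bag of any decomposition, so no decomposition can have width below 5. Combining the bounds, tw(G) = 5.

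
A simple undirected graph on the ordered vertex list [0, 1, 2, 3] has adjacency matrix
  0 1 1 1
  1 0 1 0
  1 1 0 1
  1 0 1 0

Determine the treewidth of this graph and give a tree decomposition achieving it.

Treewidth 2.
Bags: B1 = {0, 1, 2}  B2 = {0, 2, 3}
Tree: B1–B2

The largest bag has 3 vertices, giving width 2; this decomposition certifies tw(G) ≤ 2. On the other hand G contains the 3-clique {0, 1, 2}. A clique must lie in a single bag of any decomposition, so no decomposition can have width below 2. The upper and lower bounds meet at 2, so that is the treewidth.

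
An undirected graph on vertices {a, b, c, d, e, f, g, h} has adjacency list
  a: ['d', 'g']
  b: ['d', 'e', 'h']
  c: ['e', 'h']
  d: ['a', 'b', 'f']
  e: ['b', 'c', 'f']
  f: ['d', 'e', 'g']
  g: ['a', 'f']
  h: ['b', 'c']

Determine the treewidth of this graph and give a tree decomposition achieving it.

Treewidth 2.
One optimal decomposition is:
Bags: B1 = {a, d, g}  B2 = {d, f, g}  B3 = {b, d, f}  B4 = {b, e, f}  B5 = {b, e, h}  B6 = {c, e, h}
Tree: B1–B2, B2–B3, B3–B4, B4–B5, B5–B6

Every bag has size at most 3, so the width is 3 − 1 = 2 and tw(G) ≤ 2. Since a–g–f–d–a is a cycle in G, G is not acyclic. Forests are exactly the graphs of treewidth ≤ 1, so tw(G) ≥ 2. The upper and lower bounds meet at 2, so that is the treewidth.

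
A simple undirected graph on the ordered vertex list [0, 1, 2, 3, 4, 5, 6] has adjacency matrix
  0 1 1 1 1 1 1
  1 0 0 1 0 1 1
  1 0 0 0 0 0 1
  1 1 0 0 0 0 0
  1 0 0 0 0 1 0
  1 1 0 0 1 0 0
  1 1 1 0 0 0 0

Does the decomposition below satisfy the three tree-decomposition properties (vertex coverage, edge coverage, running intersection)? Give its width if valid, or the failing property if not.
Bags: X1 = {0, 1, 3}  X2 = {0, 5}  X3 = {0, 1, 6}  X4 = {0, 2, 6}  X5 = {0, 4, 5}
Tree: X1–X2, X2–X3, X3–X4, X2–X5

A tree decomposition must satisfy three properties: every vertex lies in some bag; for every edge, both endpoints lie together in some bag; and for every vertex, the bags containing it form a connected subtree. Here edge (1,5) lies in no bag, so the decomposition is invalid.

No — edge (1,5) lies in no bag.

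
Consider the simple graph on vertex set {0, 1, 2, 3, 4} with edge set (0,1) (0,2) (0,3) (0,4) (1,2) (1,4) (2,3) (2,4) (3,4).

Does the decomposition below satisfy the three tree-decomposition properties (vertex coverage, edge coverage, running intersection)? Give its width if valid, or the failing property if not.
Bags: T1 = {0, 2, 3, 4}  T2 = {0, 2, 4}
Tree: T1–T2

A tree decomposition must satisfy three properties: every vertex lies in some bag; for every edge, both endpoints lie together in some bag; and for every vertex, the bags containing it form a connected subtree. Here vertex 1 appears in no bag, so the decomposition is invalid.

No — vertex 1 appears in no bag.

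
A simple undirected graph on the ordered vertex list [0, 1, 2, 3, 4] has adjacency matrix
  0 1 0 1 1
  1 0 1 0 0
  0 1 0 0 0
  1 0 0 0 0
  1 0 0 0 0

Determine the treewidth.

1

A width-1 tree decomposition is:
Bags: B1 = {0, 4}  B2 = {0, 1}  B3 = {0, 3}  B4 = {1, 2}
Tree: B1–B2, B2–B3, B2–B4
Each bag holds 2 vertices, so the decomposition has width 1, which upper-bounds the treewidth. Any graph with an edge has treewidth ≥ 1, and G has the edge 4–0. The upper and lower bounds meet at 1, so that is the treewidth.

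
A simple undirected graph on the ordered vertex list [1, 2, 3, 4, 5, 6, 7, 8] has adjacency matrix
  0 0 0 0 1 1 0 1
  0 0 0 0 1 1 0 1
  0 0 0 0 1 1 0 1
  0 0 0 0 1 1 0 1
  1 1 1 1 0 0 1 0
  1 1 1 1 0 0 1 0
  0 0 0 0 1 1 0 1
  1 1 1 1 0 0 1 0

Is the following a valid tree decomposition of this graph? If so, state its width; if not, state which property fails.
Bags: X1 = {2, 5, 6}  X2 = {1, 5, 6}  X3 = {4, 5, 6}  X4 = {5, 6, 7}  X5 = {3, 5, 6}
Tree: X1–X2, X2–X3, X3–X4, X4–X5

No — vertex 8 appears in no bag.

A tree decomposition must satisfy three properties: every vertex lies in some bag; for every edge, both endpoints lie together in some bag; and for every vertex, the bags containing it form a connected subtree. Here vertex 8 appears in no bag, so the decomposition is invalid.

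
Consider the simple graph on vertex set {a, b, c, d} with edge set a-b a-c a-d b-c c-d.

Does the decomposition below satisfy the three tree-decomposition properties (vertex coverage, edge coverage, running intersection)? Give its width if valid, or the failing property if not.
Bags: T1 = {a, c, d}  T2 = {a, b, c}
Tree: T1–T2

Checking the three conditions: (i) the bags cover all of {a, b, c, d}; (ii) for each edge, some bag contains both endpoints; (iii) the bags containing any fixed vertex form a subtree. All hold, so the decomposition is valid with width 3 − 1 = 2.

Yes; width 2.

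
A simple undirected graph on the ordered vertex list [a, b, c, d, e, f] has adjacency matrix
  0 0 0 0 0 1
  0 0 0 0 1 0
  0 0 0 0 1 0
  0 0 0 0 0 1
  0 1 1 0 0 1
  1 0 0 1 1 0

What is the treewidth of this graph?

1

A width-1 tree decomposition is:
Bags: B1 = {a, f}  B2 = {e, f}  B3 = {c, e}  B4 = {d, f}  B5 = {b, e}
Tree: B1–B2, B2–B3, B2–B4, B3–B5
Each bag holds 2 vertices, so the decomposition has width 1, which upper-bounds the treewidth. G has an edge, so its treewidth is at least 1. The upper and lower bounds meet at 1, so that is the treewidth.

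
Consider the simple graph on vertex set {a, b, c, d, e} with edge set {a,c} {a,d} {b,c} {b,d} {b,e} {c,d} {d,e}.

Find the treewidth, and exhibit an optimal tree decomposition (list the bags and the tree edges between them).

Treewidth 2.
One such decomposition:
Bags: B1 = {b, d, e}  B2 = {b, c, d}  B3 = {a, c, d}
Tree: B1–B2, B2–B3

The largest bag has 3 vertices, giving width 2; this decomposition certifies tw(G) ≤ 2. Conversely, {b, d, e} is a clique of size 3, and the vertices of any clique must share a bag in every tree decomposition; so some bag has ≥ 3 vertices and tw(G) ≥ 2. Therefore the treewidth is 2.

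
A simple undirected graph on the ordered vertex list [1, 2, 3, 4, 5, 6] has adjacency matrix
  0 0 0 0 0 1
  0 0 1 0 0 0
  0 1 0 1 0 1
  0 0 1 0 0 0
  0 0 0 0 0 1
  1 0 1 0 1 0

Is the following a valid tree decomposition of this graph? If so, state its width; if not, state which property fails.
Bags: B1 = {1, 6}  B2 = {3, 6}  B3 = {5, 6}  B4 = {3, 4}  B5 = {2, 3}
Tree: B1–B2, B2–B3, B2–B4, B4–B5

Vertex coverage: the bags together contain {1, 2, 3, 4, 5, 6}, the full vertex set. Edge coverage: each edge of G has both endpoints in at least one bag. Running intersection: for every vertex, the bags containing it form a connected subtree. All three properties hold, so this is a valid tree decomposition of width max|bag| − 1 = 1, and hence tw(G) ≤ 1.

Yes; width 1.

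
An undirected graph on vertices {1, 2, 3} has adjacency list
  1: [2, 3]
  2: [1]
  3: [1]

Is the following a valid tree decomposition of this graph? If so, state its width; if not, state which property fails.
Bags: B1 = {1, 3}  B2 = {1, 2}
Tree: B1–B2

Checking the three conditions: (i) the bags cover all of {1, 2, 3}; (ii) for each edge, some bag contains both endpoints; (iii) the bags containing any fixed vertex form a subtree. All hold, so the decomposition is valid with width 2 − 1 = 1.

Yes; width 1.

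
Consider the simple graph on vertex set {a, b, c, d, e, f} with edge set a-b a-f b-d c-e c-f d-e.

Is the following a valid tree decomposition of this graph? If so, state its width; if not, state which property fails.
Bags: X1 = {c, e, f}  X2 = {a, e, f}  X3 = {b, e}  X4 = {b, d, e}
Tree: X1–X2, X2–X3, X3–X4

A tree decomposition must satisfy three properties: every vertex lies in some bag; for every edge, both endpoints lie together in some bag; and for every vertex, the bags containing it form a connected subtree. Here edge (a,b) lies in no bag, so the decomposition is invalid.

No — edge (a,b) lies in no bag.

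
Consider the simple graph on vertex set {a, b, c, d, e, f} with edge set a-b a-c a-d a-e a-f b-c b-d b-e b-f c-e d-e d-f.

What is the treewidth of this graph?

A width-3 tree decomposition is:
Bags: B1 = {a, b, d, e}  B2 = {a, b, d, f}  B3 = {a, b, c, e}
Tree: B1–B2, B1–B3
The largest bag has 4 vertices, giving width 3; this decomposition certifies tw(G) ≤ 3. Conversely, {a, b, d, e} is a clique of size 4, and the vertices of any clique must share a bag in every tree decomposition; so some bag has ≥ 4 vertices and tw(G) ≥ 3. Combining the bounds, tw(G) = 3.

3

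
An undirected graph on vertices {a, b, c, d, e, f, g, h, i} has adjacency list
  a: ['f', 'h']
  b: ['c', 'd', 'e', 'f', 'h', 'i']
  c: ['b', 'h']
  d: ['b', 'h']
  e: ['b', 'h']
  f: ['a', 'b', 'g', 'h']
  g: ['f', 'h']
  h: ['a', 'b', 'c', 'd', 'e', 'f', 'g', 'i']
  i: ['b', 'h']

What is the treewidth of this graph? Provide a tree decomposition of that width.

Each bag holds 3 vertices, so the decomposition has width 2, which upper-bounds the treewidth. On the other hand G contains the 3-clique {f, g, h}. A clique must lie in a single bag of any decomposition, so no decomposition can have width below 2. Hence tw(G) = 2 exactly.

Treewidth 2.
One such decomposition:
Bags: B1 = {b, h, i}  B2 = {b, d, h}  B3 = {b, e, h}  B4 = {b, f, h}  B5 = {b, c, h}  B6 = {a, f, h}  B7 = {f, g, h}
Tree: B1–B2, B2–B3, B3–B4, B4–B5, B4–B6, B6–B7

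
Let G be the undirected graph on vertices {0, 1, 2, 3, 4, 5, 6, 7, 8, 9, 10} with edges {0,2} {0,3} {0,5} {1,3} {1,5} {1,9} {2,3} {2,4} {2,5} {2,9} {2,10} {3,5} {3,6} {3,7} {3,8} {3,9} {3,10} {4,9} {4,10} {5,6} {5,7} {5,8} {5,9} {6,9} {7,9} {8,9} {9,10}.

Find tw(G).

A width-3 tree decomposition is:
Bags: B1 = {3, 5, 8, 9}  B2 = {3, 5, 7, 9}  B3 = {2, 3, 5, 9}  B4 = {3, 5, 6, 9}  B5 = {1, 3, 5, 9}  B6 = {0, 2, 3, 5}  B7 = {2, 3, 9, 10}  B8 = {2, 4, 9, 10}
Tree: B1–B2, B1–B3, B2–B4, B2–B5, B3–B6, B3–B7, B7–B8
The largest bag has 4 vertices, giving width 3; this decomposition certifies tw(G) ≤ 3. For the lower bound, the 4 vertices {2, 3, 9, 10} are pairwise adjacent, and any tree decomposition puts a clique entirely inside one bag — forcing width ≥ 3. The upper and lower bounds meet at 3, so that is the treewidth.

3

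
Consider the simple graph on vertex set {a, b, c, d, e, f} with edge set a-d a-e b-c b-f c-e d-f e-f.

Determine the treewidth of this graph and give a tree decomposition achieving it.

Treewidth 2.
One optimal decomposition is:
Bags: B1 = {a, d, f}  B2 = {a, e, f}  B3 = {b, e, f}  B4 = {b, c, e}
Tree: B1–B2, B2–B3, B3–B4

Each bag holds 3 vertices, so the decomposition has width 2, which upper-bounds the treewidth. The edges d–a–e–f–d form a cycle, so G is not a tree and its treewidth is at least 2. The upper and lower bounds meet at 2, so that is the treewidth.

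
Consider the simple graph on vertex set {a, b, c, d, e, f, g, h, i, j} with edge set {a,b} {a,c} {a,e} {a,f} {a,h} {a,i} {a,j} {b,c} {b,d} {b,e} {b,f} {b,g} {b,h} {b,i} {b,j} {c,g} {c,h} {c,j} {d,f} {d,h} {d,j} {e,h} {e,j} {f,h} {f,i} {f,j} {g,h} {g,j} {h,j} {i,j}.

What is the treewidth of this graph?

A width-4 tree decomposition is:
Bags: B1 = {a, b, f, h, j}  B2 = {b, d, f, h, j}  B3 = {a, b, f, i, j}  B4 = {a, b, c, h, j}  B5 = {a, b, e, h, j}  B6 = {b, c, g, h, j}
Tree: B1–B2, B1–B3, B1–B4, B1–B5, B4–B6
Every bag has size at most 5, so the width is 5 − 1 = 4 and tw(G) ≤ 4. For the lower bound, the 5 vertices {b, d, f, h, j} are pairwise adjacent, and any tree decomposition puts a clique entirely inside one bag — forcing width ≥ 4. The upper and lower bounds meet at 4, so that is the treewidth.

4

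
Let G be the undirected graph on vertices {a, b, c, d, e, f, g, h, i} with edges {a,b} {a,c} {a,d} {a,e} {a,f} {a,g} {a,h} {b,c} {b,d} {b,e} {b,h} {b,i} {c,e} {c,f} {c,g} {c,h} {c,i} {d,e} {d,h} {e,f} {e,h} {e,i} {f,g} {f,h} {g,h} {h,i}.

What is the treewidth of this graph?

A width-4 tree decomposition is:
Bags: B1 = {a, c, e, f, h}  B2 = {a, b, c, e, h}  B3 = {a, b, d, e, h}  B4 = {a, c, f, g, h}  B5 = {b, c, e, h, i}
Tree: B1–B2, B2–B3, B1–B4, B2–B5
Every bag has size at most 5, so the width is 5 − 1 = 4 and tw(G) ≤ 4. On the other hand G contains the 5-clique {a, b, d, e, h}. A clique must lie in a single bag of any decomposition, so no decomposition can have width below 4. Hence tw(G) = 4 exactly.

4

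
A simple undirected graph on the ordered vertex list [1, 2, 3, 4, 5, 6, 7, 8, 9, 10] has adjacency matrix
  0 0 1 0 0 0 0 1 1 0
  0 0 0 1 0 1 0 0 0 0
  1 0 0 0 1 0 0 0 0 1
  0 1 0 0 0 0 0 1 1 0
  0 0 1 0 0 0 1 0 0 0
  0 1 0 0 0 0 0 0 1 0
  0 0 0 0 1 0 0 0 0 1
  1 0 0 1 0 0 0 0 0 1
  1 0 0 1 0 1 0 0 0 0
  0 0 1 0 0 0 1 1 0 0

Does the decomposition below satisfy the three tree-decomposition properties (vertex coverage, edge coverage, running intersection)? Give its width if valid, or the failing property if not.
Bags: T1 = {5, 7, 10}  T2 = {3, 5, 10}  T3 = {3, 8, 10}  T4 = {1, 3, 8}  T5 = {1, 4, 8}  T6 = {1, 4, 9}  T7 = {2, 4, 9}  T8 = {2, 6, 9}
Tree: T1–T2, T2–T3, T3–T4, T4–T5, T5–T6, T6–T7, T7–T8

Vertex coverage: the bags together contain {1, 2, 3, 4, 5, 6, 7, 8, 9, 10}, the full vertex set. Edge coverage: each edge of G has both endpoints in at least one bag. Running intersection: for every vertex, the bags containing it form a connected subtree. All three properties hold, so this is a valid tree decomposition of width max|bag| − 1 = 2, and hence tw(G) ≤ 2.

Yes; width 2.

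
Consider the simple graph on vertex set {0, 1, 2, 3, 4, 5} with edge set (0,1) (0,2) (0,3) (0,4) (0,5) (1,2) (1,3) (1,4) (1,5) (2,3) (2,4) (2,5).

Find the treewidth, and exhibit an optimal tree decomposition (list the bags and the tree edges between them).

Treewidth 3.
One optimal decomposition is:
Bags: B1 = {0, 1, 2, 4}  B2 = {0, 1, 2, 5}  B3 = {0, 1, 2, 3}
Tree: B1–B2, B1–B3

Every bag has size at most 4, so the width is 4 − 1 = 3 and tw(G) ≤ 3. Conversely, {0, 1, 2, 3} is a clique of size 4, and the vertices of any clique must share a bag in every tree decomposition; so some bag has ≥ 4 vertices and tw(G) ≥ 3. Therefore the treewidth is 3.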